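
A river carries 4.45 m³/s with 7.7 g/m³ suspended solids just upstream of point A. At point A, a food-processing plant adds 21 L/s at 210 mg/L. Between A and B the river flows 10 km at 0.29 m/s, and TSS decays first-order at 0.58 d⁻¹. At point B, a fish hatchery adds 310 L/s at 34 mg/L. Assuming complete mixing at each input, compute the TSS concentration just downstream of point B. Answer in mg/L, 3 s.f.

8.62 mg/L

21 L/s = 0.021 m³/s.
After input A: C = (4.45·7.7 + 0.021·210) / 4.471 = 8.65 mg/L.
Over the 10 km reach to input B (t = 3.448e+04 s = 0.3991 d), decay gives C = 8.65·exp(−0.58·0.3991) = 6.863 mg/L.
310 L/s = 0.31 m³/s.
After input B: C = (4.471·6.863 + 0.31·34) / 4.781 = 8.622 mg/L.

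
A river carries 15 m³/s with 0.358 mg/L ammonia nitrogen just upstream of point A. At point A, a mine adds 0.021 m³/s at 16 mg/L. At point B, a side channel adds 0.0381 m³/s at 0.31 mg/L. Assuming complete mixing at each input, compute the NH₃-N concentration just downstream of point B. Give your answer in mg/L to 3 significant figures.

0.380 mg/L

After input A: C = (15·0.358 + 0.021·16) / 15.02 = 0.3799 mg/L.
After input B: C = (15.02·0.3799 + 0.0381·0.31) / 15.06 = 0.3797 mg/L.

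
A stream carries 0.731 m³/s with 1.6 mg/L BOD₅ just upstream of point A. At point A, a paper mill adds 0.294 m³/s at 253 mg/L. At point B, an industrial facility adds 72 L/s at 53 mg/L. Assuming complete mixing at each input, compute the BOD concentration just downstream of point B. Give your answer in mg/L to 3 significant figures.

72.3 mg/L

After input A: C = (0.731·1.6 + 0.294·253) / 1.025 = 73.71 mg/L.
72 L/s = 0.072 m³/s.
After input B: C = (1.025·73.71 + 0.072·53) / 1.097 = 72.35 mg/L.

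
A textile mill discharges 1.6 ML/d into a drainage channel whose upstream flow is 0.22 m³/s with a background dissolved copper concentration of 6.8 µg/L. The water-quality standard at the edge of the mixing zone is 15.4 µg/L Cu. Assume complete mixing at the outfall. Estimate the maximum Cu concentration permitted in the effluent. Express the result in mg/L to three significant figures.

1.6 ML/d = 0.01852 m³/s.
6.8 µg/L = 0.0068 mg/L.
15.4 µg/L = 0.0154 mg/L.
Mass balance: 0.0154·0.2385 = 0.01852·Cₑ + 0.22·0.0068.
Cₑ = (0.003673 − 0.001496) / 0.01852 = 0.1176 mg/L.

0.118 mg/L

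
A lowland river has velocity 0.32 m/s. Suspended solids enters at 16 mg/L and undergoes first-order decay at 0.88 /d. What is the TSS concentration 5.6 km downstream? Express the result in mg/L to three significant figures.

13.4 mg/L

Travel time t = 5.6 km / 0.32 m/s = 5600/0.32 = 1.75e+04 s = 0.2025 d.
First-order decay: C = 16·exp(−0.88·0.2025) = 16·0.8367 = 13.39 mg/L.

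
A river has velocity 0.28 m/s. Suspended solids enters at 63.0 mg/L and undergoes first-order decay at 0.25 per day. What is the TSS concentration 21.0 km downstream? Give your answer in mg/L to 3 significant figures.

50.7 mg/L

Travel time t = 21.0 km / 0.28 m/s = 2.1e+04/0.28 = 7.5e+04 s = 0.8681 d.
First-order decay: C = 63.0·exp(−0.25·0.8681) = 63.0·0.8049 = 50.71 mg/L.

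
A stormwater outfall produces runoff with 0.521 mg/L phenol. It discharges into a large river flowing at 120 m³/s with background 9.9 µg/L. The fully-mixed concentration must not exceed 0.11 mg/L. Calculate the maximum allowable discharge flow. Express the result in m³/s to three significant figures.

29.2 m³/s

9.9 µg/L = 0.0099 mg/L.
Mass balance at complete mixing: C_std·(Q_w + Q_r) = Q_w·C_e + Q_r·C_b.
Rearranging, Q_w = Q_r·(C_std − C_b)/(C_e − C_std) = 120·(0.11 − 0.0099) / (0.521 − 0.11) = 29.23 m³/s.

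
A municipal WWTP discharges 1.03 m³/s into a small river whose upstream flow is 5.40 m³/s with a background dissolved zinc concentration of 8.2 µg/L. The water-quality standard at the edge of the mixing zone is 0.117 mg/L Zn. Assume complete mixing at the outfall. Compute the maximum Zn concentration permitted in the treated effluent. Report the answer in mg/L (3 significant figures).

8.2 µg/L = 0.0082 mg/L.
Mass balance: 0.117·6.43 = 1.03·Cₑ + 5.4·0.0082.
Cₑ = (0.7523 − 0.04428) / 1.03 = 0.6874 mg/L.

0.687 mg/L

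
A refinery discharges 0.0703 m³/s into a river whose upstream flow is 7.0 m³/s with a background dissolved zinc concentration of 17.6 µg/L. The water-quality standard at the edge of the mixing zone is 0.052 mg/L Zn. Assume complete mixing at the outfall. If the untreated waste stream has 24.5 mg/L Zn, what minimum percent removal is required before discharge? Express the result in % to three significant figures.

17.6 µg/L = 0.0176 mg/L.
Mass balance: 0.052·7.07 = 0.0703·Cₑ + 7·0.0176.
Cₑ = (0.3677 − 0.1232) / 0.0703 = 3.477 mg/L.
Required removal = 1 − 3.477/24.5 = 85.81 %.

85.8 %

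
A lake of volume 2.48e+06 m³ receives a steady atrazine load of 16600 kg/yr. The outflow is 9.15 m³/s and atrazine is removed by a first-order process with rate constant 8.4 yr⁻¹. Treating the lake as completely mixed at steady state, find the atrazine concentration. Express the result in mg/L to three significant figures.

0.0536 mg/L

Outflow Q = 9.15 m³/s × 3.156e+07 s/yr = 2.888e+08 m³/yr.
Steady-state CSTR mass balance: W = Q·C + k·V·C, so C = W/(Q + kV).
Q + kV = 2.888e+08 + 8.4·2.48e+06 = 3.096e+08 m³/yr.
C = 16600/3.096e+08 = 5.362e-05 kg/m³ = 0.05362 mg/L.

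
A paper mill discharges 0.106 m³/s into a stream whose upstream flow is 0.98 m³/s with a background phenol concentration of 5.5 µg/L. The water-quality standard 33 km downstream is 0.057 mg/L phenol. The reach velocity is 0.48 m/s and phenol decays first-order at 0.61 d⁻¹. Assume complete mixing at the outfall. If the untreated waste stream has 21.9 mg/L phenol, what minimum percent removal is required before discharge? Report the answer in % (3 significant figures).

5.5 µg/L = 0.0055 mg/L.
Travel time to the compliance point: t = 3.3e+04/0.48 = 6.875e+04 s = 0.7957 d; decay factor exp(−0.61·0.7957) = 0.6155.
So the concentration just after mixing may be at most 0.057/0.6155 = 0.09261 mg/L.
Mass balance: 0.09261·1.086 = 0.106·Cₑ + 0.98·0.0055.
Cₑ = (0.1006 − 0.00539) / 0.106 = 0.898 mg/L.
Required removal = 1 − 0.898/21.9 = 95.9 %.

95.9 %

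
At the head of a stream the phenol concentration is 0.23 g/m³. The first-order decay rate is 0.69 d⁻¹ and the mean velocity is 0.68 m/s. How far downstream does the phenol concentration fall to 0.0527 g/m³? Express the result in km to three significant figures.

From C = C₀·e^(−kt), t = ln(C₀/C)/k = ln(0.23/0.0527)/0.69 = 1.473/0.69 = 2.135 d.
Distance = v·t = 0.68 m/s × 1.845e+05 s = 1.255e+05 m = 125.5 km.

125 km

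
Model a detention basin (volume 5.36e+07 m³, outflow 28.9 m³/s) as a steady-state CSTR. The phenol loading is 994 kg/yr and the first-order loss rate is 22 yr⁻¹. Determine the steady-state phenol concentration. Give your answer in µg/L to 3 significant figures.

0.475 µg/L

Outflow Q = 28.9 m³/s × 3.156e+07 s/yr = 9.12e+08 m³/yr.
Steady-state CSTR mass balance: W = Q·C + k·V·C, so C = W/(Q + kV).
Q + kV = 9.12e+08 + 22·5.36e+07 = 2.091e+09 m³/yr.
C = 994/2.091e+09 = 4.753e-07 kg/m³ = 0.0004753 mg/L = 0.4753 µg/L.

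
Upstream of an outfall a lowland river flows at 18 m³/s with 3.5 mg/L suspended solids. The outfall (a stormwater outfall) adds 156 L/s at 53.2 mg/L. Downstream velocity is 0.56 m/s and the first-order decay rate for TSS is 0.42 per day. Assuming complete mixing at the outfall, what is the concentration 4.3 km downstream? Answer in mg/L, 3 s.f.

3.78 mg/L

156 L/s = 0.156 m³/s.
After complete mixing, C₀ = (0.156·53.2 + 18·3.5) / 18.16 = 3.927 mg/L.
Travel time t = 4300 m / 0.56 m/s = 7679 s = 0.08887 d.
C = 3.927·exp(−0.42·0.08887) = 3.927·0.9634 = 3.783 mg/L.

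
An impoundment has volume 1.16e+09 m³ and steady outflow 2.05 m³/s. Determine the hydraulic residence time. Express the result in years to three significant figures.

Q = 2.05 m³/s × 3.156e+07 s/yr = 6.469e+07 m³/yr.
Hydraulic residence time τ = V/Q = 1.16e+09/6.469e+07 = 17.93 yr.

17.9 yr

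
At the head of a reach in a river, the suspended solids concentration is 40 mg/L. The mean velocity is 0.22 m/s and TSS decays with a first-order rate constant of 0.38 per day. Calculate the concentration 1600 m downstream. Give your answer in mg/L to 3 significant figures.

Travel time t = 1600 m / 0.22 m/s = 1600/0.22 = 7273 s = 0.08418 d.
First-order decay: C = 40·exp(−0.38·0.08418) = 40·0.9685 = 38.74 mg/L.

38.7 mg/L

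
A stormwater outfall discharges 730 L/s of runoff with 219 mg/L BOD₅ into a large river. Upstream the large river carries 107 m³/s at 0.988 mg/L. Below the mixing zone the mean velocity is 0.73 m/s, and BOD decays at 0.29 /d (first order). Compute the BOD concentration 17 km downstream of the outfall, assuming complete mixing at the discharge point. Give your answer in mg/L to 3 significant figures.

2.28 mg/L

730 L/s = 0.73 m³/s.
After complete mixing, C₀ = (0.73·219 + 107·0.988) / 107.7 = 2.465 mg/L.
Travel time t = 1.7e+04 m / 0.73 m/s = 2.329e+04 s = 0.2695 d.
C = 2.465·exp(−0.29·0.2695) = 2.465·0.9248 = 2.28 mg/L.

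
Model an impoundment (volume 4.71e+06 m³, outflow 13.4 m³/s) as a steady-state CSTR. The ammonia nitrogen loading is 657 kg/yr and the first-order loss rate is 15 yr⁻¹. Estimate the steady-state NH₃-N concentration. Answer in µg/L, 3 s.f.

Outflow Q = 13.4 m³/s × 3.156e+07 s/yr = 4.229e+08 m³/yr.
Steady-state CSTR mass balance: W = Q·C + k·V·C, so C = W/(Q + kV).
Q + kV = 4.229e+08 + 15·4.71e+06 = 4.935e+08 m³/yr.
C = 657/4.935e+08 = 1.331e-06 kg/m³ = 0.001331 mg/L = 1.331 µg/L.

1.33 µg/L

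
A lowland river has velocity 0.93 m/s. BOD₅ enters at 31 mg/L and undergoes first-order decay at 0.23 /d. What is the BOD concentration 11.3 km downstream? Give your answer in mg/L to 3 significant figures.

Travel time t = 11.3 km / 0.93 m/s = 1.13e+04/0.93 = 1.215e+04 s = 0.1406 d.
First-order decay: C = 31·exp(−0.23·0.1406) = 31·0.9682 = 30.01 mg/L.

30.0 mg/L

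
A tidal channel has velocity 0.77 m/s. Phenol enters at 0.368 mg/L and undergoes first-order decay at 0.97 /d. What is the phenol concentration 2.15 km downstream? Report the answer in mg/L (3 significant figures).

0.357 mg/L

Travel time t = 2.15 km / 0.77 m/s = 2150/0.77 = 2792 s = 0.03232 d.
First-order decay: C = 0.368·exp(−0.97·0.03232) = 0.368·0.9691 = 0.3566 mg/L.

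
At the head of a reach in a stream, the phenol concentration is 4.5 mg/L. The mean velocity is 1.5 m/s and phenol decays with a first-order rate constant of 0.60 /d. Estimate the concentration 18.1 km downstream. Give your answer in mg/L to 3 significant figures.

Travel time t = 18.1 km / 1.5 m/s = 1.81e+04/1.5 = 1.207e+04 s = 0.1397 d.
First-order decay: C = 4.5·exp(−0.60·0.1397) = 4.5·0.9196 = 4.138 mg/L.

4.14 mg/L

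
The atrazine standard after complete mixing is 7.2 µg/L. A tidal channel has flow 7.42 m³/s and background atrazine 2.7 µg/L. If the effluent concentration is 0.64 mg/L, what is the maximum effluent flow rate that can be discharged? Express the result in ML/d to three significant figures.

4.56 ML/d

2.7 µg/L = 0.0027 mg/L.
7.2 µg/L = 0.0072 mg/L.
Mass balance at complete mixing: C_std·(Q_w + Q_r) = Q_w·C_e + Q_r·C_b.
Rearranging, Q_w = Q_r·(C_std − C_b)/(C_e − C_std) = 7.42·(0.0072 − 0.0027) / (0.64 − 0.0072) = 0.05277 m³/s.
= 4.559 ML/d.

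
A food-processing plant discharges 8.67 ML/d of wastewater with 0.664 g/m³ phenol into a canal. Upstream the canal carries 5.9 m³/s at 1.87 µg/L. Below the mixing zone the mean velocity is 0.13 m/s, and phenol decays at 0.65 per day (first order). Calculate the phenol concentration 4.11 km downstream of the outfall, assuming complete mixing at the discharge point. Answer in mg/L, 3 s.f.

0.0102 mg/L

8.67 ML/d = 0.1003 m³/s.
1.87 µg/L = 0.00187 mg/L.
After complete mixing, C₀ = (0.1003·0.664 + 5.9·0.00187) / 6 = 0.01294 mg/L.
Travel time t = 4110 m / 0.13 m/s = 3.162e+04 s = 0.3659 d.
C = 0.01294·exp(−0.65·0.3659) = 0.01294·0.7883 = 0.0102 mg/L.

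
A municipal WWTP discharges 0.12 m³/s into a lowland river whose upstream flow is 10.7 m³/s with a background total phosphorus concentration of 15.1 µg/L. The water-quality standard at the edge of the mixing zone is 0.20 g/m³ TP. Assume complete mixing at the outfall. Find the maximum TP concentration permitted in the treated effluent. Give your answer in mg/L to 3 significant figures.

15.1 µg/L = 0.0151 mg/L.
Mass balance: 0.2·10.82 = 0.12·Cₑ + 10.7·0.0151.
Cₑ = (2.164 − 0.1616) / 0.12 = 16.69 mg/L.

16.7 mg/L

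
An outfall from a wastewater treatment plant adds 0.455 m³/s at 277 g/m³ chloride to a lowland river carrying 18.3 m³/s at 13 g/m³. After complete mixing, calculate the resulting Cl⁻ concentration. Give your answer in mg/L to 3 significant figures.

By mass balance at complete mixing, C = (0.455·277 + 18.3·13) / (0.455 + 18.3) = 363.9/18.75 = 19.4 mg/L.

19.4 mg/L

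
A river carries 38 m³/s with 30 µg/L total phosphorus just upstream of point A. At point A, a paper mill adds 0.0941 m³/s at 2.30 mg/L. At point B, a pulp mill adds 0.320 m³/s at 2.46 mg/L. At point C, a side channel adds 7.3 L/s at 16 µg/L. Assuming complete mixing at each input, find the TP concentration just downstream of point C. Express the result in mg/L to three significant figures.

0.0558 mg/L

30 µg/L = 0.03 mg/L.
After input A: C = (38·0.03 + 0.0941·2.3) / 38.09 = 0.03561 mg/L.
After input B: C = (38.09·0.03561 + 0.32·2.46) / 38.41 = 0.0558 mg/L.
7.3 L/s = 0.0073 m³/s.
16 µg/L = 0.016 mg/L.
After input C: C = (38.41·0.0558 + 0.0073·0.016) / 38.42 = 0.0558 mg/L.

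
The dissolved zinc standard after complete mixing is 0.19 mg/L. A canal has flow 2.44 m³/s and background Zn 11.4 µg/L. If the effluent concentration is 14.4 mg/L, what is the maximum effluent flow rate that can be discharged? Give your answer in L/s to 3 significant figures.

30.7 L/s

11.4 µg/L = 0.0114 mg/L.
Mass balance at complete mixing: C_std·(Q_w + Q_r) = Q_w·C_e + Q_r·C_b.
Rearranging, Q_w = Q_r·(C_std − C_b)/(C_e − C_std) = 2.44·(0.19 − 0.0114) / (14.4 − 0.19) = 0.03067 m³/s.
= 30.67 L/s.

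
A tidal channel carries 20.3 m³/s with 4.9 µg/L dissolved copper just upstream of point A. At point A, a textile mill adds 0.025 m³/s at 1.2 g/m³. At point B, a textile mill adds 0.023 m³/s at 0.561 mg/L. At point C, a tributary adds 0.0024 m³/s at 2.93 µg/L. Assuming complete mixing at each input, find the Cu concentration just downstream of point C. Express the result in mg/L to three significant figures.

0.00700 mg/L

4.9 µg/L = 0.0049 mg/L.
After input A: C = (20.3·0.0049 + 0.025·1.2) / 20.32 = 0.00637 mg/L.
After input B: C = (20.32·0.00637 + 0.023·0.561) / 20.35 = 0.006997 mg/L.
2.93 µg/L = 0.00293 mg/L.
After input C: C = (20.35·0.006997 + 0.0024·0.00293) / 20.35 = 0.006996 mg/L.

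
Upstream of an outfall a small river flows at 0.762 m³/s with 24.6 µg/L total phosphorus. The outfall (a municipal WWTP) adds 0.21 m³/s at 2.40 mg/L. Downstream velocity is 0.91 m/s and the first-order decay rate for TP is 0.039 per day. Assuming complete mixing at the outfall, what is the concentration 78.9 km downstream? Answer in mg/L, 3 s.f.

0.517 mg/L

24.6 µg/L = 0.0246 mg/L.
After complete mixing, C₀ = (0.21·2.4 + 0.762·0.0246) / 0.972 = 0.5378 mg/L.
Travel time t = 7.89e+04 m / 0.91 m/s = 8.67e+04 s = 1.004 d.
C = 0.5378·exp(−0.039·1.004) = 0.5378·0.9616 = 0.5172 mg/L.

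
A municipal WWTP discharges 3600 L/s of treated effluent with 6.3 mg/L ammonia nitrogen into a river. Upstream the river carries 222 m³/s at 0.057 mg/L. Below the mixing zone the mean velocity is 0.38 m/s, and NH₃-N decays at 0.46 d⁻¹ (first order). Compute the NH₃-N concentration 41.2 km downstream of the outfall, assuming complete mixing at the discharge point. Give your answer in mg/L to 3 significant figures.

3600 L/s = 3.6 m³/s.
After complete mixing, C₀ = (3.6·6.3 + 222·0.057) / 225.6 = 0.1566 mg/L.
Travel time t = 4.12e+04 m / 0.38 m/s = 1.084e+05 s = 1.255 d.
C = 0.1566·exp(−0.46·1.255) = 0.1566·0.5614 = 0.08793 mg/L.

0.0879 mg/L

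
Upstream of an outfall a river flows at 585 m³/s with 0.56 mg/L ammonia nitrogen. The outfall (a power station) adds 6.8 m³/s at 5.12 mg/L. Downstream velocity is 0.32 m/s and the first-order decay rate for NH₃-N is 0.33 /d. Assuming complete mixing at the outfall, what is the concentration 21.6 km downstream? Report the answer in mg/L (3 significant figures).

After complete mixing, C₀ = (6.8·5.12 + 585·0.56) / 591.8 = 0.6124 mg/L.
Travel time t = 2.16e+04 m / 0.32 m/s = 6.75e+04 s = 0.7812 d.
C = 0.6124·exp(−0.33·0.7812) = 0.6124·0.7727 = 0.4732 mg/L.

0.473 mg/L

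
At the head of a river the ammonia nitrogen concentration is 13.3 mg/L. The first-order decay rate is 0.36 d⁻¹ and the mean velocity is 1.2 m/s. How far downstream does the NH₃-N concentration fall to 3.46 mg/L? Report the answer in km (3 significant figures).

388 km

From C = C₀·e^(−kt), t = ln(C₀/C)/k = ln(13.3/3.46)/0.36 = 1.346/0.36 = 3.74 d.
Distance = v·t = 1.2 m/s × 3.232e+05 s = 3.878e+05 m = 387.8 km.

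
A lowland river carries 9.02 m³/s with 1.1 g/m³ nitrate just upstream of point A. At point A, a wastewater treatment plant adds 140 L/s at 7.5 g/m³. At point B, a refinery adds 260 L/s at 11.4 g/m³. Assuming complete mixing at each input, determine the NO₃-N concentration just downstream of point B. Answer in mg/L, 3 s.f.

1.48 mg/L

140 L/s = 0.14 m³/s.
After input A: C = (9.02·1.1 + 0.14·7.5) / 9.16 = 1.198 mg/L.
260 L/s = 0.26 m³/s.
After input B: C = (9.16·1.198 + 0.26·11.4) / 9.42 = 1.479 mg/L.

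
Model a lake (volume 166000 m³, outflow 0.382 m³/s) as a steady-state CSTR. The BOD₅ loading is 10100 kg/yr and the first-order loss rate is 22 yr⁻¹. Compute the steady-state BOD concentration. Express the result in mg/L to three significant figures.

0.643 mg/L

Outflow Q = 0.382 m³/s × 3.156e+07 s/yr = 1.206e+07 m³/yr.
Steady-state CSTR mass balance: W = Q·C + k·V·C, so C = W/(Q + kV).
Q + kV = 1.206e+07 + 22·166000 = 1.571e+07 m³/yr.
C = 10100/1.571e+07 = 0.000643 kg/m³ = 0.643 mg/L.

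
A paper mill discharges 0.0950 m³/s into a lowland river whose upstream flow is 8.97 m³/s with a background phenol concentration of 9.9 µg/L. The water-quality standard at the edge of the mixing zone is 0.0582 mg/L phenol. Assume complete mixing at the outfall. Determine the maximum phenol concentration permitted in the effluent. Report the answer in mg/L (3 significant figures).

9.9 µg/L = 0.0099 mg/L.
Mass balance: 0.0582·9.065 = 0.095·Cₑ + 8.97·0.0099.
Cₑ = (0.5276 − 0.0888) / 0.095 = 4.619 mg/L.

4.62 mg/L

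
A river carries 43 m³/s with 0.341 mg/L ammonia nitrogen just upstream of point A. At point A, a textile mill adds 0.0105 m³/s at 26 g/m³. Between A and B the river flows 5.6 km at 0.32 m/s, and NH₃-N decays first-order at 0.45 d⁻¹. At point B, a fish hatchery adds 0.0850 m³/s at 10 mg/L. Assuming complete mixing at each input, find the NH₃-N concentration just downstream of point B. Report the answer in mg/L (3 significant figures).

0.336 mg/L

After input A: C = (43·0.341 + 0.0105·26) / 43.01 = 0.3473 mg/L.
Over the 5.6 km reach to input B (t = 1.75e+04 s = 0.2025 d), decay gives C = 0.3473·exp(−0.45·0.2025) = 0.317 mg/L.
After input B: C = (43.01·0.317 + 0.085·10) / 43.1 = 0.3361 mg/L.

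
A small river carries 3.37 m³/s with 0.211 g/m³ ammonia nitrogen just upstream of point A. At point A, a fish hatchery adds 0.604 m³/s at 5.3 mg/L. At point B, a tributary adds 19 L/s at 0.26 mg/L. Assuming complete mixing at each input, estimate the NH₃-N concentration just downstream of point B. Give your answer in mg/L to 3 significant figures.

After input A: C = (3.37·0.211 + 0.604·5.3) / 3.974 = 0.9845 mg/L.
19 L/s = 0.019 m³/s.
After input B: C = (3.974·0.9845 + 0.019·0.26) / 3.993 = 0.981 mg/L.

0.981 mg/L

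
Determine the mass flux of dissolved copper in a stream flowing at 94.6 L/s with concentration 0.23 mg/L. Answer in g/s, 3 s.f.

0.0218 g/s

94.6 L/s = 0.0946 m³/s.
Mass flux = Q·C = 0.0946 m³/s × 0.23 g/m³ = 0.02176 g/s.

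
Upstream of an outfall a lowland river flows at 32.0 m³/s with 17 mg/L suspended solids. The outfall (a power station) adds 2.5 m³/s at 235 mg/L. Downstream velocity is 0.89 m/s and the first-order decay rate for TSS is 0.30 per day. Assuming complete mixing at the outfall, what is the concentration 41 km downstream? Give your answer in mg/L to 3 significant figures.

After complete mixing, C₀ = (2.5·235 + 32·17) / 34.5 = 32.8 mg/L.
Travel time t = 4.1e+04 m / 0.89 m/s = 4.607e+04 s = 0.5332 d.
C = 32.8·exp(−0.30·0.5332) = 32.8·0.8522 = 27.95 mg/L.

27.9 mg/L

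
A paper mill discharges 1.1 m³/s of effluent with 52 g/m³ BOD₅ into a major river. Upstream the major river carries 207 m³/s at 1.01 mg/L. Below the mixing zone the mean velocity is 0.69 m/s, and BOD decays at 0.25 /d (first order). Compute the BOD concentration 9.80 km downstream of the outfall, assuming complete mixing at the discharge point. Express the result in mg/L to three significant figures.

1.23 mg/L

After complete mixing, C₀ = (1.1·52 + 207·1.01) / 208.1 = 1.28 mg/L.
Travel time t = 9800 m / 0.69 m/s = 1.42e+04 s = 0.1644 d.
C = 1.28·exp(−0.25·0.1644) = 1.28·0.9597 = 1.228 mg/L.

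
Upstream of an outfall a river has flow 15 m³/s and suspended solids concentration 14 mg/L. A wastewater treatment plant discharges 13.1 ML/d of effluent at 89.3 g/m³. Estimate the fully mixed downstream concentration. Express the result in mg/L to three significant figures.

13.1 ML/d = 0.1516 m³/s.
Conservation of mass across the mixing zone: C = (0.1516·89.3 + 15·14) / (0.1516 + 15) = 223.5/15.15 = 14.75 mg/L.

14.8 mg/L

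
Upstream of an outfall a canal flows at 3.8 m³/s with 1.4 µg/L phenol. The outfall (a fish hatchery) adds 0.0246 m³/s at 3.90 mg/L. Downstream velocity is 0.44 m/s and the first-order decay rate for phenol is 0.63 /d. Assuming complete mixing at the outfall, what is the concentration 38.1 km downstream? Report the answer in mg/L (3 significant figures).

0.0141 mg/L

1.4 µg/L = 0.0014 mg/L.
After complete mixing, C₀ = (0.0246·3.9 + 3.8·0.0014) / 3.825 = 0.02648 mg/L.
Travel time t = 3.81e+04 m / 0.44 m/s = 8.659e+04 s = 1.002 d.
C = 0.02648·exp(−0.63·1.002) = 0.02648·0.5319 = 0.01408 mg/L.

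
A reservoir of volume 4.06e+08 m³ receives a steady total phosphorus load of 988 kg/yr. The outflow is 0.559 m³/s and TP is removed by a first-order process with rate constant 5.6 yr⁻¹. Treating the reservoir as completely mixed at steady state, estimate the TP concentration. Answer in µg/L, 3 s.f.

0.431 µg/L

Outflow Q = 0.559 m³/s × 3.156e+07 s/yr = 1.764e+07 m³/yr.
Steady-state CSTR mass balance: W = Q·C + k·V·C, so C = W/(Q + kV).
Q + kV = 1.764e+07 + 5.6·4.06e+08 = 2.291e+09 m³/yr.
C = 988/2.291e+09 = 4.312e-07 kg/m³ = 0.0004312 mg/L = 0.4312 µg/L.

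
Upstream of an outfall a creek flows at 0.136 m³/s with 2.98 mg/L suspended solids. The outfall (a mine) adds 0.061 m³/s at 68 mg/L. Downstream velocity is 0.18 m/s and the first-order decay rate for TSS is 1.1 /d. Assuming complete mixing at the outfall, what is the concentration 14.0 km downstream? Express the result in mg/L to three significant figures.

After complete mixing, C₀ = (0.061·68 + 0.136·2.98) / 0.197 = 23.11 mg/L.
Travel time t = 1.4e+04 m / 0.18 m/s = 7.778e+04 s = 0.9002 d.
C = 23.11·exp(−1.1·0.9002) = 23.11·0.3715 = 8.586 mg/L.

8.59 mg/L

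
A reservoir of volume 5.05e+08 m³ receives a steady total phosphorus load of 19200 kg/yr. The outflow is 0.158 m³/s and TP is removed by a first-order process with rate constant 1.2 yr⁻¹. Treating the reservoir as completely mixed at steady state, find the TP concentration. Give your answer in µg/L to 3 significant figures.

Outflow Q = 0.158 m³/s × 3.156e+07 s/yr = 4.986e+06 m³/yr.
Steady-state CSTR mass balance: W = Q·C + k·V·C, so C = W/(Q + kV).
Q + kV = 4.986e+06 + 1.2·5.05e+08 = 6.11e+08 m³/yr.
C = 19200/6.11e+08 = 3.142e-05 kg/m³ = 0.03142 mg/L = 31.42 µg/L.

31.4 µg/L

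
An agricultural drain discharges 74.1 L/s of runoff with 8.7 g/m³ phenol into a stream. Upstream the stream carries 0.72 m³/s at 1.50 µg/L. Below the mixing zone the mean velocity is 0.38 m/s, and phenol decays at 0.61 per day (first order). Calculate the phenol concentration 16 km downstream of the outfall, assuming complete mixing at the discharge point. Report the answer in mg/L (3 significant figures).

0.604 mg/L

74.1 L/s = 0.0741 m³/s.
1.50 µg/L = 0.0015 mg/L.
After complete mixing, C₀ = (0.0741·8.7 + 0.72·0.0015) / 0.7941 = 0.8132 mg/L.
Travel time t = 1.6e+04 m / 0.38 m/s = 4.211e+04 s = 0.4873 d.
C = 0.8132·exp(−0.61·0.4873) = 0.8132·0.7428 = 0.6041 mg/L.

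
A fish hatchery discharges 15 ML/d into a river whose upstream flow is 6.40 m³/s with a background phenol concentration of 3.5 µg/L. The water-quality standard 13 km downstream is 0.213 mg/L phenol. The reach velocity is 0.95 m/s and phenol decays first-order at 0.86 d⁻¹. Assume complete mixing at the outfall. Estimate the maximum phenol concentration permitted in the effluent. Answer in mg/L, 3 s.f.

15 ML/d = 0.1736 m³/s.
3.5 µg/L = 0.0035 mg/L.
Travel time to the compliance point: t = 1.3e+04/0.95 = 1.368e+04 s = 0.1584 d; decay factor exp(−0.86·0.1584) = 0.8727.
So the concentration just after mixing may be at most 0.213/0.8727 = 0.2441 mg/L.
Mass balance: 0.2441·6.574 = 0.1736·Cₑ + 6.4·0.0035.
Cₑ = (1.604 − 0.0224) / 0.1736 = 9.113 mg/L.

9.11 mg/L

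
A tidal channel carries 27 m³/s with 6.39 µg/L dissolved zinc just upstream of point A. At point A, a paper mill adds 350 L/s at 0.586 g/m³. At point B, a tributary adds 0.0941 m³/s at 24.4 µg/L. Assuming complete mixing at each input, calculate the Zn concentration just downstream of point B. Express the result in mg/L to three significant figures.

6.39 µg/L = 0.00639 mg/L.
350 L/s = 0.35 m³/s.
After input A: C = (27·0.00639 + 0.35·0.586) / 27.35 = 0.01381 mg/L.
24.4 µg/L = 0.0244 mg/L.
After input B: C = (27.35·0.01381 + 0.0941·0.0244) / 27.44 = 0.01384 mg/L.

0.0138 mg/L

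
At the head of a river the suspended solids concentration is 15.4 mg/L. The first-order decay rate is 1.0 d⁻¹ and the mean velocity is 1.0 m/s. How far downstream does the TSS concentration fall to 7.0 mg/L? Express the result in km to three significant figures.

From C = C₀·e^(−kt), t = ln(C₀/C)/k = ln(15.4/7.0)/1.0 = 0.7885/1.0 = 0.7885 d.
Distance = v·t = 1.0 m/s × 6.812e+04 s = 6.812e+04 m = 68.12 km.

68.1 km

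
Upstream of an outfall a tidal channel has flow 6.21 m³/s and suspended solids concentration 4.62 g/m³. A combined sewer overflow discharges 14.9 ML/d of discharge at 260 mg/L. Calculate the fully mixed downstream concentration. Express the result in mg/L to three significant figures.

14.9 ML/d = 0.1725 m³/s.
By mass balance at complete mixing, C = (0.1725·260 + 6.21·4.62) / (0.1725 + 6.21) = 73.53/6.382 = 11.52 mg/L.

11.5 mg/L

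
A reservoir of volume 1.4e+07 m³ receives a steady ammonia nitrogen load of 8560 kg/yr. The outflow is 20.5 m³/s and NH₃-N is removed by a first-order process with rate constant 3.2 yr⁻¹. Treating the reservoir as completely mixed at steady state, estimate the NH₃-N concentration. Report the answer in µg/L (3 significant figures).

Outflow Q = 20.5 m³/s × 3.156e+07 s/yr = 6.469e+08 m³/yr.
Steady-state CSTR mass balance: W = Q·C + k·V·C, so C = W/(Q + kV).
Q + kV = 6.469e+08 + 3.2·1.4e+07 = 6.917e+08 m³/yr.
C = 8560/6.917e+08 = 1.237e-05 kg/m³ = 0.01237 mg/L = 12.37 µg/L.

12.4 µg/L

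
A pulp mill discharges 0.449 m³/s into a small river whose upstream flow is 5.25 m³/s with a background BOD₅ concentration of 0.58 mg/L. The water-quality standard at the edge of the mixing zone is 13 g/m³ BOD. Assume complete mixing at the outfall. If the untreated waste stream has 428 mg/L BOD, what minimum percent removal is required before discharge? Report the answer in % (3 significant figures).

63.0 %

Mass balance: 13·5.699 = 0.449·Cₑ + 5.25·0.58.
Cₑ = (74.09 − 3.045) / 0.449 = 158.2 mg/L.
Required removal = 1 − 158.2/428 = 63.03 %.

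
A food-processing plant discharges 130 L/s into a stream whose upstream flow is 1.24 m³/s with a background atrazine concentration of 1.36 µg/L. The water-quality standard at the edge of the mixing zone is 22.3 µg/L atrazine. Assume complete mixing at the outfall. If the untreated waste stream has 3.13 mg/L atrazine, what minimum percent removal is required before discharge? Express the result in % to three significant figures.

130 L/s = 0.13 m³/s.
1.36 µg/L = 0.00136 mg/L.
22.3 µg/L = 0.0223 mg/L.
Mass balance: 0.0223·1.37 = 0.13·Cₑ + 1.24·0.00136.
Cₑ = (0.03055 − 0.001686) / 0.13 = 0.222 mg/L.
Required removal = 1 − 0.222/3.13 = 92.91 %.

92.9 %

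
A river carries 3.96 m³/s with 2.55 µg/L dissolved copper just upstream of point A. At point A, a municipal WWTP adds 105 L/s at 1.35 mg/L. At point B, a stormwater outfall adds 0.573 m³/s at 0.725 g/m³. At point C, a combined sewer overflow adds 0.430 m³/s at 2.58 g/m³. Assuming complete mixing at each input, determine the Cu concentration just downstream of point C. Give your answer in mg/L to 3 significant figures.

0.331 mg/L

2.55 µg/L = 0.00255 mg/L.
105 L/s = 0.105 m³/s.
After input A: C = (3.96·0.00255 + 0.105·1.35) / 4.065 = 0.03735 mg/L.
After input B: C = (4.065·0.03735 + 0.573·0.725) / 4.638 = 0.1223 mg/L.
After input C: C = (4.638·0.1223 + 0.43·2.58) / 5.068 = 0.3308 mg/L.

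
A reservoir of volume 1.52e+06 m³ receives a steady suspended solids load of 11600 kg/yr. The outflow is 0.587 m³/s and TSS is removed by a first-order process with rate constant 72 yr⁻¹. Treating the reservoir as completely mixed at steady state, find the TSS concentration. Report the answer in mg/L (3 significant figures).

Outflow Q = 0.587 m³/s × 3.156e+07 s/yr = 1.852e+07 m³/yr.
Steady-state CSTR mass balance: W = Q·C + k·V·C, so C = W/(Q + kV).
Q + kV = 1.852e+07 + 72·1.52e+06 = 1.28e+08 m³/yr.
C = 11600/1.28e+08 = 9.065e-05 kg/m³ = 0.09065 mg/L.

0.0907 mg/L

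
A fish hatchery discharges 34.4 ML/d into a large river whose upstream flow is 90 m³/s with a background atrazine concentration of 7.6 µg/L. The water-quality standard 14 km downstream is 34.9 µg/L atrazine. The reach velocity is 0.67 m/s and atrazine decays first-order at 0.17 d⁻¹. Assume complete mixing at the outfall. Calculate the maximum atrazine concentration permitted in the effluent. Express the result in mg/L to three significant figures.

34.4 ML/d = 0.3981 m³/s.
7.6 µg/L = 0.0076 mg/L.
34.9 µg/L = 0.0349 mg/L.
Travel time to the compliance point: t = 1.4e+04/0.67 = 2.09e+04 s = 0.2418 d; decay factor exp(−0.17·0.2418) = 0.9597.
So the concentration just after mixing may be at most 0.0349/0.9597 = 0.03636 mg/L.
Mass balance: 0.03636·90.4 = 0.3981·Cₑ + 90·0.0076.
Cₑ = (3.287 − 0.684) / 0.3981 = 6.539 mg/L.

6.54 mg/L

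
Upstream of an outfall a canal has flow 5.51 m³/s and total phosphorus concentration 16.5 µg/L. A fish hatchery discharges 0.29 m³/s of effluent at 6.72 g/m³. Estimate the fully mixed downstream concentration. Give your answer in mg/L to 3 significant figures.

16.5 µg/L = 0.0165 mg/L.
Conservation of mass across the mixing zone: C = (0.29·6.72 + 5.51·0.0165) / (0.29 + 5.51) = 2.04/5.8 = 0.3517 mg/L.

0.352 mg/L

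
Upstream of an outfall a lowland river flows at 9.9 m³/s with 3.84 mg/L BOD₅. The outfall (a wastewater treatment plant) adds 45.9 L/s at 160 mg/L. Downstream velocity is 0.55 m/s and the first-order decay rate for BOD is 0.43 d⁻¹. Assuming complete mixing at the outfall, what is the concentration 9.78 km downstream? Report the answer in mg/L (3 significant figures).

4.17 mg/L

45.9 L/s = 0.0459 m³/s.
After complete mixing, C₀ = (0.0459·160 + 9.9·3.84) / 9.946 = 4.561 mg/L.
Travel time t = 9780 m / 0.55 m/s = 1.778e+04 s = 0.2058 d.
C = 4.561·exp(−0.43·0.2058) = 4.561·0.9153 = 4.174 mg/L.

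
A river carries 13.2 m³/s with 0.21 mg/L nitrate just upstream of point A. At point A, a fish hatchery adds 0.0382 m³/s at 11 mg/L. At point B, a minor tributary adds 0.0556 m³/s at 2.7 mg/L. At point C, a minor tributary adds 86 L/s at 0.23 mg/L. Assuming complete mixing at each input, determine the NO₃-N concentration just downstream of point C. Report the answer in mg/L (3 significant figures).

0.251 mg/L

After input A: C = (13.2·0.21 + 0.0382·11) / 13.24 = 0.2411 mg/L.
After input B: C = (13.24·0.2411 + 0.0556·2.7) / 13.29 = 0.2514 mg/L.
86 L/s = 0.086 m³/s.
After input C: C = (13.29·0.2514 + 0.086·0.23) / 13.38 = 0.2513 mg/L.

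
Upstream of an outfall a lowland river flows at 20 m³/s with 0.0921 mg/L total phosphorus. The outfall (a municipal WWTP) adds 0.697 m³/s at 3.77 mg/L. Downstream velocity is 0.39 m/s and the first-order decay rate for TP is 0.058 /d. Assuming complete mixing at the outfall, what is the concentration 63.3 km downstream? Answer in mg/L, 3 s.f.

After complete mixing, C₀ = (0.697·3.77 + 20·0.0921) / 20.7 = 0.216 mg/L.
Travel time t = 6.33e+04 m / 0.39 m/s = 1.623e+05 s = 1.879 d.
C = 0.216·exp(−0.058·1.879) = 0.216·0.8968 = 0.1937 mg/L.

0.194 mg/L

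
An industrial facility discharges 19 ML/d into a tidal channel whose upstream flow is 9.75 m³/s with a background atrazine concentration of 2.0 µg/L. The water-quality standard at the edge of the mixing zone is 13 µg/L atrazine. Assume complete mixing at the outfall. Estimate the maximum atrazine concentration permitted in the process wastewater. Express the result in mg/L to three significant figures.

0.501 mg/L

19 ML/d = 0.2199 m³/s.
2.0 µg/L = 0.002 mg/L.
13 µg/L = 0.013 mg/L.
Mass balance: 0.013·9.97 = 0.2199·Cₑ + 9.75·0.002.
Cₑ = (0.1296 − 0.0195) / 0.2199 = 0.5007 mg/L.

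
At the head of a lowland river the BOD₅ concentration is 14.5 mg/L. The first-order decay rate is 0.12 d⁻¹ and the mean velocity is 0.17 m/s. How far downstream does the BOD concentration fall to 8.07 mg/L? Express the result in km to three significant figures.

71.7 km

From C = C₀·e^(−kt), t = ln(C₀/C)/k = ln(14.5/8.07)/0.12 = 0.586/0.12 = 4.883 d.
Distance = v·t = 0.17 m/s × 4.219e+05 s = 7.173e+04 m = 71.73 km.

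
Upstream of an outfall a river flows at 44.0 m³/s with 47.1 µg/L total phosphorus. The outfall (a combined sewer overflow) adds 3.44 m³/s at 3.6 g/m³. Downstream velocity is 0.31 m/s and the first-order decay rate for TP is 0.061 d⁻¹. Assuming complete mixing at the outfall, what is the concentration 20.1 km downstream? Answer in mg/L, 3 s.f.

0.291 mg/L

47.1 µg/L = 0.0471 mg/L.
After complete mixing, C₀ = (3.44·3.6 + 44·0.0471) / 47.44 = 0.3047 mg/L.
Travel time t = 2.01e+04 m / 0.31 m/s = 6.484e+04 s = 0.7504 d.
C = 0.3047·exp(−0.061·0.7504) = 0.3047·0.9553 = 0.2911 mg/L.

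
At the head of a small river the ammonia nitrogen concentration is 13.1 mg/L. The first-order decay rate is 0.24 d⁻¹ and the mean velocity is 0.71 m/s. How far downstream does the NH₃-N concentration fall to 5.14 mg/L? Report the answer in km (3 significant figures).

239 km

From C = C₀·e^(−kt), t = ln(C₀/C)/k = ln(13.1/5.14)/0.24 = 0.9356/0.24 = 3.898 d.
Distance = v·t = 0.71 m/s × 3.368e+05 s = 2.391e+05 m = 239.1 km.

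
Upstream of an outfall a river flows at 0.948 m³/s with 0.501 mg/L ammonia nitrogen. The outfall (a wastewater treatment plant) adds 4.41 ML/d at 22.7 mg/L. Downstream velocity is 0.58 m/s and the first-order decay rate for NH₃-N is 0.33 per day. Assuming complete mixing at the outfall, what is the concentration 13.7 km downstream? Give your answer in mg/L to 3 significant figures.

4.41 ML/d = 0.05104 m³/s.
After complete mixing, C₀ = (0.05104·22.7 + 0.948·0.501) / 0.999 = 1.635 mg/L.
Travel time t = 1.37e+04 m / 0.58 m/s = 2.362e+04 s = 0.2734 d.
C = 1.635·exp(−0.33·0.2734) = 1.635·0.9137 = 1.494 mg/L.

1.49 mg/L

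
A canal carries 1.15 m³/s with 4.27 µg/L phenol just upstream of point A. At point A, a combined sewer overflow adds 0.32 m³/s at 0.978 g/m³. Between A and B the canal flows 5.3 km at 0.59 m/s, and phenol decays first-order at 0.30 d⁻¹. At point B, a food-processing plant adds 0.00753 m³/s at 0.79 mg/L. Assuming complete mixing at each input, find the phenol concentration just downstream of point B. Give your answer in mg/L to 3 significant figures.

4.27 µg/L = 0.00427 mg/L.
After input A: C = (1.15·0.00427 + 0.32·0.978) / 1.47 = 0.2162 mg/L.
Over the 5.3 km reach to input B (t = 8983 s = 0.104 d), decay gives C = 0.2162·exp(−0.30·0.104) = 0.2096 mg/L.
After input B: C = (1.47·0.2096 + 0.00753·0.79) / 1.478 = 0.2126 mg/L.

0.213 mg/L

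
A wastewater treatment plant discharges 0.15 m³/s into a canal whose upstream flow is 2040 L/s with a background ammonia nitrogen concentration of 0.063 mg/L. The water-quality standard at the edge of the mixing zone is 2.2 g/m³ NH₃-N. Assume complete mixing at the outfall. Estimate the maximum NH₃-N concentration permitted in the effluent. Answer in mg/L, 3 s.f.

2040 L/s = 2.04 m³/s.
Mass balance: 2.2·2.19 = 0.15·Cₑ + 2.04·0.063.
Cₑ = (4.818 − 0.1285) / 0.15 = 31.26 mg/L.

31.3 mg/L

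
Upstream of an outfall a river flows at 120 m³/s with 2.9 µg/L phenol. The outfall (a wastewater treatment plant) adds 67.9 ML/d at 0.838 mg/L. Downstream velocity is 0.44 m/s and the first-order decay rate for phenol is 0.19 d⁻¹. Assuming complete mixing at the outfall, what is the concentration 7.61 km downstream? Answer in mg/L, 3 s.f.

0.00802 mg/L

67.9 ML/d = 0.7859 m³/s.
2.9 µg/L = 0.0029 mg/L.
After complete mixing, C₀ = (0.7859·0.838 + 120·0.0029) / 120.8 = 0.008333 mg/L.
Travel time t = 7610 m / 0.44 m/s = 1.73e+04 s = 0.2002 d.
C = 0.008333·exp(−0.19·0.2002) = 0.008333·0.9627 = 0.008022 mg/L.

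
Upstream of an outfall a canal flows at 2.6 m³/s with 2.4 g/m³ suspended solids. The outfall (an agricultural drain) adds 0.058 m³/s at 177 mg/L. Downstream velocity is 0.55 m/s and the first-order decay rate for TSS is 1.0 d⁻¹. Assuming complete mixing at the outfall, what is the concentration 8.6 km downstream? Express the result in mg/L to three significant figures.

5.18 mg/L

After complete mixing, C₀ = (0.058·177 + 2.6·2.4) / 2.658 = 6.21 mg/L.
Travel time t = 8600 m / 0.55 m/s = 1.564e+04 s = 0.181 d.
C = 6.21·exp(−1.0·0.181) = 6.21·0.8345 = 5.182 mg/L.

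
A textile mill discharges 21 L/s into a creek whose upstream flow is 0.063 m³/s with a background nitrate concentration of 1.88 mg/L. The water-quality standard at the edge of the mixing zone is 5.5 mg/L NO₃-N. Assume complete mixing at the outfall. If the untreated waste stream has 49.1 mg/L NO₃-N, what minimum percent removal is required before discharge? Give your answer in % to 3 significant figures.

66.7 %

21 L/s = 0.021 m³/s.
Mass balance: 5.5·0.084 = 0.021·Cₑ + 0.063·1.88.
Cₑ = (0.462 − 0.1184) / 0.021 = 16.36 mg/L.
Required removal = 1 − 16.36/49.1 = 66.68 %.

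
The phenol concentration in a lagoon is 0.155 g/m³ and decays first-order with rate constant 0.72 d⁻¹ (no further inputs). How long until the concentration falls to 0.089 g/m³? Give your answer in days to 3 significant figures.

0.771 d

t = ln(C₀/C)/k = ln(0.155/0.089)/0.72 = 0.5548/0.72 = 0.7705 d.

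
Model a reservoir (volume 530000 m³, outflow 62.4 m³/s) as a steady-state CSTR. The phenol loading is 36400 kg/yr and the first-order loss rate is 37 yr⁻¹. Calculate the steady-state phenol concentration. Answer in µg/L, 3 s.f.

18.3 µg/L

Outflow Q = 62.4 m³/s × 3.156e+07 s/yr = 1.969e+09 m³/yr.
Steady-state CSTR mass balance: W = Q·C + k·V·C, so C = W/(Q + kV).
Q + kV = 1.969e+09 + 37·530000 = 1.989e+09 m³/yr.
C = 36400/1.989e+09 = 1.83e-05 kg/m³ = 0.0183 mg/L = 18.3 µg/L.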